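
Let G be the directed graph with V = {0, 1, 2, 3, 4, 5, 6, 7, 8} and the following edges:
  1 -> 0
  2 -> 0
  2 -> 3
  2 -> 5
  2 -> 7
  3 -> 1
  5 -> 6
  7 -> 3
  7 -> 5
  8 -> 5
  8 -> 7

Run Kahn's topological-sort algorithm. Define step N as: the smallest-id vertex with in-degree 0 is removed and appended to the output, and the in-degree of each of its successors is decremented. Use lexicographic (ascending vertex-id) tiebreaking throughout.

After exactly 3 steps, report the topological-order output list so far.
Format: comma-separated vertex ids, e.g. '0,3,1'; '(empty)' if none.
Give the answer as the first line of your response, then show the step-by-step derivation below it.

2,4,8

step 1: output 2; order=[2]; indeg=(1,1,0,1,0,2,1,1,0)
step 2: output 4; order=[2,4]; indeg=(1,1,0,1,0,2,1,1,0)
step 3: output 8; order=[2,4,8]; indeg=(1,1,0,1,0,1,1,0,0)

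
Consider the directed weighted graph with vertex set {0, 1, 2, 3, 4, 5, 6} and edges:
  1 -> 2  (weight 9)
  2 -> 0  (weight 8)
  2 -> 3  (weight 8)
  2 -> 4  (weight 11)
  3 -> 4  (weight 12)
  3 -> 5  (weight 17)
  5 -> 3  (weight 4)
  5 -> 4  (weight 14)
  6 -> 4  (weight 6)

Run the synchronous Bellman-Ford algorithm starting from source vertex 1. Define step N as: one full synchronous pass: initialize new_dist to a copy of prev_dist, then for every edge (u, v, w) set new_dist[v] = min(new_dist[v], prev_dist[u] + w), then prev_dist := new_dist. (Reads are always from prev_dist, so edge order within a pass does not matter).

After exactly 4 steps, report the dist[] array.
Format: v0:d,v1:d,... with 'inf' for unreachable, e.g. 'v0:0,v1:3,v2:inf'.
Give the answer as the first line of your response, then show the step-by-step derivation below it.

v0:17,v1:0,v2:9,v3:17,v4:20,v5:34,v6:inf

step 1: dist = v0:inf,v1:0,v2:9,v3:inf,v4:inf,v5:inf,v6:inf
step 2: dist = v0:17,v1:0,v2:9,v3:17,v4:20,v5:inf,v6:inf
step 3: dist = v0:17,v1:0,v2:9,v3:17,v4:20,v5:34,v6:inf
step 4: dist = v0:17,v1:0,v2:9,v3:17,v4:20,v5:34,v6:inf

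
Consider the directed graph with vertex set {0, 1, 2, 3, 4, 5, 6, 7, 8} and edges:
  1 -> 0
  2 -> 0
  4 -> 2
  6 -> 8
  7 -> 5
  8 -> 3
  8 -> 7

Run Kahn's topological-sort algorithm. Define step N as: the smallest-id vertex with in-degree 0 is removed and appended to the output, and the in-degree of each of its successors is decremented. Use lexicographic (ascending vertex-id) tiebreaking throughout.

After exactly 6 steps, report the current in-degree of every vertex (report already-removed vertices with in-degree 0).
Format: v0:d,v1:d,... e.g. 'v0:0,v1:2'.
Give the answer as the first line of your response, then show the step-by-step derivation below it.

v0:0,v1:0,v2:0,v3:0,v4:0,v5:1,v6:0,v7:0,v8:0

step 1: output 1; order=[1]; indeg=(1,0,1,1,0,1,0,1,1)
step 2: output 4; order=[1,4]; indeg=(1,0,0,1,0,1,0,1,1)
step 3: output 2; order=[1,4,2]; indeg=(0,0,0,1,0,1,0,1,1)
step 4: output 0; order=[1,4,2,0]; indeg=(0,0,0,1,0,1,0,1,1)
step 5: output 6; order=[1,4,2,0,6]; indeg=(0,0,0,1,0,1,0,1,0)
step 6: output 8; order=[1,4,2,0,6,8]; indeg=(0,0,0,0,0,1,0,0,0)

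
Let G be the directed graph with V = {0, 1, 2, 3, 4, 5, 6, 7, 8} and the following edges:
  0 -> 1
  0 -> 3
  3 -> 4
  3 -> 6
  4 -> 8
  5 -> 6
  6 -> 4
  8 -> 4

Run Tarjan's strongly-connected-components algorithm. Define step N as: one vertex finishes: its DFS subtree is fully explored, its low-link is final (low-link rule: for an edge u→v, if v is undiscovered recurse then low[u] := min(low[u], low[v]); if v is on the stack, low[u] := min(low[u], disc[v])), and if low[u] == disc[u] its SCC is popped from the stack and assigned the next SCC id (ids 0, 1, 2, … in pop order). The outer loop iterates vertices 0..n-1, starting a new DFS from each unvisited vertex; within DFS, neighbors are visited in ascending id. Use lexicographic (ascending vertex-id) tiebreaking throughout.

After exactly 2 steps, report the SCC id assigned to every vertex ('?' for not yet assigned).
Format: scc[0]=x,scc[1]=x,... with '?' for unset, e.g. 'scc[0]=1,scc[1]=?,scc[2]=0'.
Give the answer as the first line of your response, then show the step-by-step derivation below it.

scc[0]=?,scc[1]=0,scc[2]=?,scc[3]=?,scc[4]=?,scc[5]=?,scc[6]=?,scc[7]=?,scc[8]=?

step 1: low=(low[0]=0,low[1]=1,low[2]=?,low[3]=?,low[4]=?,low[5]=?,low[6]=?,low[7]=?,low[8]=?); scc=(scc[0]=?,scc[1]=0,scc[2]=?,scc[3]=?,scc[4]=?,scc[5]=?,scc[6]=?,scc[7]=?,scc[8]=?)
step 2: low=(low[0]=0,low[1]=1,low[2]=?,low[3]=2,low[4]=3,low[5]=?,low[6]=?,low[7]=?,low[8]=3); scc=(scc[0]=?,scc[1]=0,scc[2]=?,scc[3]=?,scc[4]=?,scc[5]=?,scc[6]=?,scc[7]=?,scc[8]=?)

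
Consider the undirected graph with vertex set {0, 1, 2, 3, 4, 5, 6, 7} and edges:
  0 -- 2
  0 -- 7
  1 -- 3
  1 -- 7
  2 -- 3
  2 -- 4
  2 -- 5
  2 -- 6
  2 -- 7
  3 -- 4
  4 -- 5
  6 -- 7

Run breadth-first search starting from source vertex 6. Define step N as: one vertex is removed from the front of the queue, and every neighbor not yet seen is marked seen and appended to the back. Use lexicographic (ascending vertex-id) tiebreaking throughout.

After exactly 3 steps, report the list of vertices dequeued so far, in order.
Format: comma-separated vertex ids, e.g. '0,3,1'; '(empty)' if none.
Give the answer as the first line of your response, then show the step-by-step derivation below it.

6,2,7

step 1: dequeue 6; queue=[2,7]; order=6
step 2: dequeue 2; queue=[7,0,3,4,5]; order=6,2
step 3: dequeue 7; queue=[0,3,4,5,1]; order=6,2,7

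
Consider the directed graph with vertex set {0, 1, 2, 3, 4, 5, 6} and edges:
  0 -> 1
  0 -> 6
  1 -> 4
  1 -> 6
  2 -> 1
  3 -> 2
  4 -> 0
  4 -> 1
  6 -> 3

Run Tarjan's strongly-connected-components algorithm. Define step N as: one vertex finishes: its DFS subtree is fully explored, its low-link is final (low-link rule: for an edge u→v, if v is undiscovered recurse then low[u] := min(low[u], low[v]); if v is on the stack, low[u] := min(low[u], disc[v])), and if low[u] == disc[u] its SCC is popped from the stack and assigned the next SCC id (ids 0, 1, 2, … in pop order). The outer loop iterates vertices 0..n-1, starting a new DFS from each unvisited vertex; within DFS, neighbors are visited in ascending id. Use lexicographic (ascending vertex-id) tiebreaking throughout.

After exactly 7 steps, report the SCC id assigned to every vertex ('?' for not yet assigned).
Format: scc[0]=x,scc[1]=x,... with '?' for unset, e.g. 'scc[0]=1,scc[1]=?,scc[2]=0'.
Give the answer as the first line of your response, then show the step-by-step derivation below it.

scc[0]=0,scc[1]=0,scc[2]=0,scc[3]=0,scc[4]=0,scc[5]=1,scc[6]=0

step 1: low=(low[0]=0,low[1]=1,low[2]=?,low[3]=?,low[4]=0,low[5]=?,low[6]=?); scc=(scc[0]=?,scc[1]=?,scc[2]=?,scc[3]=?,scc[4]=?,scc[5]=?,scc[6]=?)
step 2: low=(low[0]=0,low[1]=0,low[2]=1,low[3]=4,low[4]=0,low[5]=?,low[6]=3); scc=(scc[0]=?,scc[1]=?,scc[2]=?,scc[3]=?,scc[4]=?,scc[5]=?,scc[6]=?)
step 3: low=(low[0]=0,low[1]=0,low[2]=1,low[3]=1,low[4]=0,low[5]=?,low[6]=3); scc=(scc[0]=?,scc[1]=?,scc[2]=?,scc[3]=?,scc[4]=?,scc[5]=?,scc[6]=?)
step 4: low=(low[0]=0,low[1]=0,low[2]=1,low[3]=1,low[4]=0,low[5]=?,low[6]=1); scc=(scc[0]=?,scc[1]=?,scc[2]=?,scc[3]=?,scc[4]=?,scc[5]=?,scc[6]=?)
step 5: low=(low[0]=0,low[1]=0,low[2]=1,low[3]=1,low[4]=0,low[5]=?,low[6]=1); scc=(scc[0]=?,scc[1]=?,scc[2]=?,scc[3]=?,scc[4]=?,scc[5]=?,scc[6]=?)
step 6: low=(low[0]=0,low[1]=0,low[2]=1,low[3]=1,low[4]=0,low[5]=?,low[6]=1); scc=(scc[0]=0,scc[1]=0,scc[2]=0,scc[3]=0,scc[4]=0,scc[5]=?,scc[6]=0)
step 7: low=(low[0]=0,low[1]=0,low[2]=1,low[3]=1,low[4]=0,low[5]=6,low[6]=1); scc=(scc[0]=0,scc[1]=0,scc[2]=0,scc[3]=0,scc[4]=0,scc[5]=1,scc[6]=0)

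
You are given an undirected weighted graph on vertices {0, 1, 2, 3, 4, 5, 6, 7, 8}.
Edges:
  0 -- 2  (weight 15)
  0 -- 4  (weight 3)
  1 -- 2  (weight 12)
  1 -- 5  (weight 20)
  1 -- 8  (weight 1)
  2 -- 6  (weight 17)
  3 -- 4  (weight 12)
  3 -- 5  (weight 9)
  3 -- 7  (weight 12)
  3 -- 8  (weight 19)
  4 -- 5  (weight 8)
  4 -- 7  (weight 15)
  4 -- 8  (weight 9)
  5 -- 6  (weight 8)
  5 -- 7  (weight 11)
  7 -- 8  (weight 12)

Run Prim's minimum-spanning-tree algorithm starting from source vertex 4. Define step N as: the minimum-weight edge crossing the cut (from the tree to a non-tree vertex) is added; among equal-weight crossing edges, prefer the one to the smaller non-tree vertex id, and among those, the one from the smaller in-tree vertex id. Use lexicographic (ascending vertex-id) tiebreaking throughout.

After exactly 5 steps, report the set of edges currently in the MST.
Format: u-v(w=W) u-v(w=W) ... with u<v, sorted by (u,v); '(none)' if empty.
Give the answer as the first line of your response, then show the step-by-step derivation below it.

0-4(w=3) 3-5(w=9) 4-5(w=8) 4-8(w=9) 5-6(w=8)

step 1: add edge 0-4 (w=3); MST = {0-4(w=3)}
step 2: add edge 4-5 (w=8); MST = {0-4(w=3) 4-5(w=8)}
step 3: add edge 5-6 (w=8); MST = {0-4(w=3) 4-5(w=8) 5-6(w=8)}
step 4: add edge 3-5 (w=9); MST = {0-4(w=3) 3-5(w=9) 4-5(w=8) 5-6(w=8)}
step 5: add edge 4-8 (w=9); MST = {0-4(w=3) 3-5(w=9) 4-5(w=8) 4-8(w=9) 5-6(w=8)}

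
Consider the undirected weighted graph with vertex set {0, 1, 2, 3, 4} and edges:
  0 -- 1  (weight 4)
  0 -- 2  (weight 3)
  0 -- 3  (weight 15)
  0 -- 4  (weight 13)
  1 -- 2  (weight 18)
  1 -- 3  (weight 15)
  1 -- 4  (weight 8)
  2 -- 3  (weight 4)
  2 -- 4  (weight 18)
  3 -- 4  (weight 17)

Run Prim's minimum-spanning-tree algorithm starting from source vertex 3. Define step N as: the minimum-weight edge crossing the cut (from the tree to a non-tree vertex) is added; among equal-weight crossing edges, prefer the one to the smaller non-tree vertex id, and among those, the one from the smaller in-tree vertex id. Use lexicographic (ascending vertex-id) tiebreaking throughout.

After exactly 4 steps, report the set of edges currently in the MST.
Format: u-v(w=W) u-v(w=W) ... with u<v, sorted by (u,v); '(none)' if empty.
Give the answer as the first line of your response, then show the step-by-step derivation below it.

0-1(w=4) 0-2(w=3) 1-4(w=8) 2-3(w=4)

step 1: add edge 2-3 (w=4); MST = {2-3(w=4)}
step 2: add edge 0-2 (w=3); MST = {0-2(w=3) 2-3(w=4)}
step 3: add edge 0-1 (w=4); MST = {0-1(w=4) 0-2(w=3) 2-3(w=4)}
step 4: add edge 1-4 (w=8); MST = {0-1(w=4) 0-2(w=3) 1-4(w=8) 2-3(w=4)}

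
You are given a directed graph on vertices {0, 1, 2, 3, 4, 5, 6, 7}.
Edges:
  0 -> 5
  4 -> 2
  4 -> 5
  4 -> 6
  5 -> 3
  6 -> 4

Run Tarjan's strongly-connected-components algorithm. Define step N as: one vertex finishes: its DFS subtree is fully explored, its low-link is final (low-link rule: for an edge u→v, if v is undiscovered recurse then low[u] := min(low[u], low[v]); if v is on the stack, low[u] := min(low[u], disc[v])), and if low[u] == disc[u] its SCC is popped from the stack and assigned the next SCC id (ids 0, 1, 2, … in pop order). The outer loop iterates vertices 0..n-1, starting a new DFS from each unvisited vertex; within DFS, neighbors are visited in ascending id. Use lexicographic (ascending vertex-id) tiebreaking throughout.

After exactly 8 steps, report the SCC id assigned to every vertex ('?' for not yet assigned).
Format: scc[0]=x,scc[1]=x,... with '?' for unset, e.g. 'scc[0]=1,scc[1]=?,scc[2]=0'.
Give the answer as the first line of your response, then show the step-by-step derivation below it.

scc[0]=2,scc[1]=3,scc[2]=4,scc[3]=0,scc[4]=5,scc[5]=1,scc[6]=5,scc[7]=6

step 1: low=(low[0]=0,low[1]=?,low[2]=?,low[3]=2,low[4]=?,low[5]=1,low[6]=?,low[7]=?); scc=(scc[0]=?,scc[1]=?,scc[2]=?,scc[3]=0,scc[4]=?,scc[5]=?,scc[6]=?,scc[7]=?)
step 2: low=(low[0]=0,low[1]=?,low[2]=?,low[3]=2,low[4]=?,low[5]=1,low[6]=?,low[7]=?); scc=(scc[0]=?,scc[1]=?,scc[2]=?,scc[3]=0,scc[4]=?,scc[5]=1,scc[6]=?,scc[7]=?)
step 3: low=(low[0]=0,low[1]=?,low[2]=?,low[3]=2,low[4]=?,low[5]=1,low[6]=?,low[7]=?); scc=(scc[0]=2,scc[1]=?,scc[2]=?,scc[3]=0,scc[4]=?,scc[5]=1,scc[6]=?,scc[7]=?)
step 4: low=(low[0]=0,low[1]=3,low[2]=?,low[3]=2,low[4]=?,low[5]=1,low[6]=?,low[7]=?); scc=(scc[0]=2,scc[1]=3,scc[2]=?,scc[3]=0,scc[4]=?,scc[5]=1,scc[6]=?,scc[7]=?)
step 5: low=(low[0]=0,low[1]=3,low[2]=4,low[3]=2,low[4]=?,low[5]=1,low[6]=?,low[7]=?); scc=(scc[0]=2,scc[1]=3,scc[2]=4,scc[3]=0,scc[4]=?,scc[5]=1,scc[6]=?,scc[7]=?)
step 6: low=(low[0]=0,low[1]=3,low[2]=4,low[3]=2,low[4]=5,low[5]=1,low[6]=5,low[7]=?); scc=(scc[0]=2,scc[1]=3,scc[2]=4,scc[3]=0,scc[4]=?,scc[5]=1,scc[6]=?,scc[7]=?)
step 7: low=(low[0]=0,low[1]=3,low[2]=4,low[3]=2,low[4]=5,low[5]=1,low[6]=5,low[7]=?); scc=(scc[0]=2,scc[1]=3,scc[2]=4,scc[3]=0,scc[4]=5,scc[5]=1,scc[6]=5,scc[7]=?)
step 8: low=(low[0]=0,low[1]=3,low[2]=4,low[3]=2,low[4]=5,low[5]=1,low[6]=5,low[7]=7); scc=(scc[0]=2,scc[1]=3,scc[2]=4,scc[3]=0,scc[4]=5,scc[5]=1,scc[6]=5,scc[7]=6)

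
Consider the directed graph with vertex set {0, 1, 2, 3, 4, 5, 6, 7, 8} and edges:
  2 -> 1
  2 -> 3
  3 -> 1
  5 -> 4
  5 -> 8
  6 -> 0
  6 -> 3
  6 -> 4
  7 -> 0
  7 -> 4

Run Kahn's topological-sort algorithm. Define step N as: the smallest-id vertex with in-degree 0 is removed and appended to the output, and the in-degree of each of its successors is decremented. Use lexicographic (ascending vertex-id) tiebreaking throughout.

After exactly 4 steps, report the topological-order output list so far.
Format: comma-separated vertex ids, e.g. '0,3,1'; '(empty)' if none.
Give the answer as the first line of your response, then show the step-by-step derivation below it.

2,5,6,3

step 1: output 2; order=[2]; indeg=(2,1,0,1,3,0,0,0,1)
step 2: output 5; order=[2,5]; indeg=(2,1,0,1,2,0,0,0,0)
step 3: output 6; order=[2,5,6]; indeg=(1,1,0,0,1,0,0,0,0)
step 4: output 3; order=[2,5,6,3]; indeg=(1,0,0,0,1,0,0,0,0)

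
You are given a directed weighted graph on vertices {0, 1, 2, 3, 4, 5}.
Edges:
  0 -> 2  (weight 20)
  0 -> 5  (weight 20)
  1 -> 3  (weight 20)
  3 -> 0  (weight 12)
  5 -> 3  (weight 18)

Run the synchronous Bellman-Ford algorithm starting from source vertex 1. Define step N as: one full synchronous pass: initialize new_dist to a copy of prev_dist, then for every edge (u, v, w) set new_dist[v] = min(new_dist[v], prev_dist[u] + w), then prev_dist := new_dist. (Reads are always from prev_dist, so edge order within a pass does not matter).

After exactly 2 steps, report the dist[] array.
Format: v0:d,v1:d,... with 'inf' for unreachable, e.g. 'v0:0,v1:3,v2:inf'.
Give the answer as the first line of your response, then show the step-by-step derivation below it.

v0:32,v1:0,v2:inf,v3:20,v4:inf,v5:inf

step 1: dist = v0:inf,v1:0,v2:inf,v3:20,v4:inf,v5:inf
step 2: dist = v0:32,v1:0,v2:inf,v3:20,v4:inf,v5:inf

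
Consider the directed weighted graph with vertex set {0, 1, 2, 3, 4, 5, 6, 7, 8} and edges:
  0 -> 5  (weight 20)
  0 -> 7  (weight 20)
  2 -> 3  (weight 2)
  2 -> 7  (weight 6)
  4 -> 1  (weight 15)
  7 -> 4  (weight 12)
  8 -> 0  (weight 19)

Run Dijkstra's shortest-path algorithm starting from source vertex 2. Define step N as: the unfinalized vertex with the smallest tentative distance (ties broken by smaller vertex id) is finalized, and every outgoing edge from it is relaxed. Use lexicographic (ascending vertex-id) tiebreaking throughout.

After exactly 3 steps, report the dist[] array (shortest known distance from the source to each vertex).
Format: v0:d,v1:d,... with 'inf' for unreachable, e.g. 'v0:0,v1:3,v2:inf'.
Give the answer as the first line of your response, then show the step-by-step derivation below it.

v0:inf,v1:inf,v2:0,v3:2,v4:18,v5:inf,v6:inf,v7:6,v8:inf

step 1: dist = v0:inf,v1:inf,v2:0,v3:2,v4:inf,v5:inf,v6:inf,v7:6,v8:inf
step 2: dist = v0:inf,v1:inf,v2:0,v3:2,v4:inf,v5:inf,v6:inf,v7:6,v8:inf
step 3: dist = v0:inf,v1:inf,v2:0,v3:2,v4:18,v5:inf,v6:inf,v7:6,v8:inf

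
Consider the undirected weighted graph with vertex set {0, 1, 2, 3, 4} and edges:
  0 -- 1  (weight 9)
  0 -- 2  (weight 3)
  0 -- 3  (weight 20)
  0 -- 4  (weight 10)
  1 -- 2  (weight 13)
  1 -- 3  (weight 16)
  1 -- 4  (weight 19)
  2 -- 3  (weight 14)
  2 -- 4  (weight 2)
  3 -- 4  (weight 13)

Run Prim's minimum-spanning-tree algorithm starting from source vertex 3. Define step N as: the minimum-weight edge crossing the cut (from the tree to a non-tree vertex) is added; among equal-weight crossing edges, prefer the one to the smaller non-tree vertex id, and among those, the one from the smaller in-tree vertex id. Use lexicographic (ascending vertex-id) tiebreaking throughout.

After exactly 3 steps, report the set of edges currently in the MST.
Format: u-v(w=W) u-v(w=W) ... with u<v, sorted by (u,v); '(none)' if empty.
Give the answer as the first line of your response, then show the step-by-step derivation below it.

0-2(w=3) 2-4(w=2) 3-4(w=13)

step 1: add edge 3-4 (w=13); MST = {3-4(w=13)}
step 2: add edge 2-4 (w=2); MST = {2-4(w=2) 3-4(w=13)}
step 3: add edge 0-2 (w=3); MST = {0-2(w=3) 2-4(w=2) 3-4(w=13)}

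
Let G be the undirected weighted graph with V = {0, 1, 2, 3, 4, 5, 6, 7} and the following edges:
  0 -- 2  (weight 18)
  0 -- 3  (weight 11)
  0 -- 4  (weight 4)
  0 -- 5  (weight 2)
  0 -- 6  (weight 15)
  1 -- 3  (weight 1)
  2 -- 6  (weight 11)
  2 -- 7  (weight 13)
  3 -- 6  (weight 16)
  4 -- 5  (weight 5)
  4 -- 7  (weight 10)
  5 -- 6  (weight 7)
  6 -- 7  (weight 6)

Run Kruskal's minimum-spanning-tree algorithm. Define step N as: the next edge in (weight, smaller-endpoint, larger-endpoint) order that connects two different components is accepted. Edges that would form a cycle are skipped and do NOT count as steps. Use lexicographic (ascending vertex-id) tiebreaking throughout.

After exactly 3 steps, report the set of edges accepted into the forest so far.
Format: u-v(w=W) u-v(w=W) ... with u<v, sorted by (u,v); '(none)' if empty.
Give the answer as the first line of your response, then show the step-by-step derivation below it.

0-4(w=4) 0-5(w=2) 1-3(w=1)

step 1: add edge 1-3 (w=1); MST = {1-3(w=1)}
step 2: add edge 0-5 (w=2); MST = {0-5(w=2) 1-3(w=1)}
step 3: add edge 0-4 (w=4); MST = {0-4(w=4) 0-5(w=2) 1-3(w=1)}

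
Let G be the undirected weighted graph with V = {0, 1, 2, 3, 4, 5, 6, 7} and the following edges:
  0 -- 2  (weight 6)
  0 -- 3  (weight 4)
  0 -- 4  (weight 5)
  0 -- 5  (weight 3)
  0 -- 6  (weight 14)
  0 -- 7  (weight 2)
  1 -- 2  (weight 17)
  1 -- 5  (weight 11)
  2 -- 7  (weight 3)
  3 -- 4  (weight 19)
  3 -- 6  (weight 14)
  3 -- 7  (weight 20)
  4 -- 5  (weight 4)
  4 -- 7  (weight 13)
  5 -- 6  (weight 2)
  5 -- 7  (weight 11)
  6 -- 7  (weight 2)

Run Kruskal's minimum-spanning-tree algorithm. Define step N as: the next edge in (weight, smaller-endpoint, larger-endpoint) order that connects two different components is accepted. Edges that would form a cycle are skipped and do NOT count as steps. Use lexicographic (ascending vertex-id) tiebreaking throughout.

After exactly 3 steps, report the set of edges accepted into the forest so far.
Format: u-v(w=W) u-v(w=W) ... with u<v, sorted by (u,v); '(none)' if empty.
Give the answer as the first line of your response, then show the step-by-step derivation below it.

0-7(w=2) 5-6(w=2) 6-7(w=2)

step 1: add edge 0-7 (w=2); MST = {0-7(w=2)}
step 2: add edge 5-6 (w=2); MST = {0-7(w=2) 5-6(w=2)}
step 3: add edge 6-7 (w=2); MST = {0-7(w=2) 5-6(w=2) 6-7(w=2)}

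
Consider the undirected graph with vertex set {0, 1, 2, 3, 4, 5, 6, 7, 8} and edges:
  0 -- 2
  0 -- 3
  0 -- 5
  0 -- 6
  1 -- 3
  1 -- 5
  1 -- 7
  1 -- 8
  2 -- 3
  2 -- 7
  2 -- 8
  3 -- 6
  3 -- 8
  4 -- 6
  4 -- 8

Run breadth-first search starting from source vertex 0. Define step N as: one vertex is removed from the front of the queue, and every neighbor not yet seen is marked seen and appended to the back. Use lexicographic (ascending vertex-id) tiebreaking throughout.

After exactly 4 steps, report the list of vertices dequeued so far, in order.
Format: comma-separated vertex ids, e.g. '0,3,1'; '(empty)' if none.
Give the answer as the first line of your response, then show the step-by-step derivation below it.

0,2,3,5

step 1: dequeue 0; queue=[2,3,5,6]; order=0
step 2: dequeue 2; queue=[3,5,6,7,8]; order=0,2
step 3: dequeue 3; queue=[5,6,7,8,1]; order=0,2,3
step 4: dequeue 5; queue=[6,7,8,1]; order=0,2,3,5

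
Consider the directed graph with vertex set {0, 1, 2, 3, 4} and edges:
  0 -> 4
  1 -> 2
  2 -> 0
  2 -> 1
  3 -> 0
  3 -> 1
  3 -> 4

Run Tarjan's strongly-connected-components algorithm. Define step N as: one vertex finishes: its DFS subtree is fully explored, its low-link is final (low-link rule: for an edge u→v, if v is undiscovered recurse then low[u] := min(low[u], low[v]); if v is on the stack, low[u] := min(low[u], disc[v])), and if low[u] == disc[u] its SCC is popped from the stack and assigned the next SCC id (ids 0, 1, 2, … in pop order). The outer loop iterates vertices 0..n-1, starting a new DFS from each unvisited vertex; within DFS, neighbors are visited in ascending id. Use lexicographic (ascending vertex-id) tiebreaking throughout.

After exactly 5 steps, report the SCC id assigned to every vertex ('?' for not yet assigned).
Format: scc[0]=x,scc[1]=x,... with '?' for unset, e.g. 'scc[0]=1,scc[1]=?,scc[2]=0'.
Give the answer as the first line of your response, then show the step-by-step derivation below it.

scc[0]=1,scc[1]=2,scc[2]=2,scc[3]=3,scc[4]=0

step 1: low=(low[0]=0,low[1]=?,low[2]=?,low[3]=?,low[4]=1); scc=(scc[0]=?,scc[1]=?,scc[2]=?,scc[3]=?,scc[4]=0)
step 2: low=(low[0]=0,low[1]=?,low[2]=?,low[3]=?,low[4]=1); scc=(scc[0]=1,scc[1]=?,scc[2]=?,scc[3]=?,scc[4]=0)
step 3: low=(low[0]=0,low[1]=2,low[2]=2,low[3]=?,low[4]=1); scc=(scc[0]=1,scc[1]=?,scc[2]=?,scc[3]=?,scc[4]=0)
step 4: low=(low[0]=0,low[1]=2,low[2]=2,low[3]=?,low[4]=1); scc=(scc[0]=1,scc[1]=2,scc[2]=2,scc[3]=?,scc[4]=0)
step 5: low=(low[0]=0,low[1]=2,low[2]=2,low[3]=4,low[4]=1); scc=(scc[0]=1,scc[1]=2,scc[2]=2,scc[3]=3,scc[4]=0)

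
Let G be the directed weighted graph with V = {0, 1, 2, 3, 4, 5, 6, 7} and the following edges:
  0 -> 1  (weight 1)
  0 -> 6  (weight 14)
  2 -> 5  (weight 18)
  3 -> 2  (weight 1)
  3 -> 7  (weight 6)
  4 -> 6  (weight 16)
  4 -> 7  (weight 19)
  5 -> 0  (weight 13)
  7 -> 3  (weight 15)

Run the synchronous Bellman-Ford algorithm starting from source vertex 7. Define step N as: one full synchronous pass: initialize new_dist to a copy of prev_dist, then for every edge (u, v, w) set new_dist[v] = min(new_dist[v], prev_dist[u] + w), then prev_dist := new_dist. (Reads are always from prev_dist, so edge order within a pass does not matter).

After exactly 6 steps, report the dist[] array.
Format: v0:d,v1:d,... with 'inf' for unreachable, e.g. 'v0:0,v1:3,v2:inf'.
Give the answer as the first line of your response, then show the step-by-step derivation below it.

v0:47,v1:48,v2:16,v3:15,v4:inf,v5:34,v6:61,v7:0

step 1: dist = v0:inf,v1:inf,v2:inf,v3:15,v4:inf,v5:inf,v6:inf,v7:0
step 2: dist = v0:inf,v1:inf,v2:16,v3:15,v4:inf,v5:inf,v6:inf,v7:0
step 3: dist = v0:inf,v1:inf,v2:16,v3:15,v4:inf,v5:34,v6:inf,v7:0
step 4: dist = v0:47,v1:inf,v2:16,v3:15,v4:inf,v5:34,v6:inf,v7:0
step 5: dist = v0:47,v1:48,v2:16,v3:15,v4:inf,v5:34,v6:61,v7:0
step 6: dist = v0:47,v1:48,v2:16,v3:15,v4:inf,v5:34,v6:61,v7:0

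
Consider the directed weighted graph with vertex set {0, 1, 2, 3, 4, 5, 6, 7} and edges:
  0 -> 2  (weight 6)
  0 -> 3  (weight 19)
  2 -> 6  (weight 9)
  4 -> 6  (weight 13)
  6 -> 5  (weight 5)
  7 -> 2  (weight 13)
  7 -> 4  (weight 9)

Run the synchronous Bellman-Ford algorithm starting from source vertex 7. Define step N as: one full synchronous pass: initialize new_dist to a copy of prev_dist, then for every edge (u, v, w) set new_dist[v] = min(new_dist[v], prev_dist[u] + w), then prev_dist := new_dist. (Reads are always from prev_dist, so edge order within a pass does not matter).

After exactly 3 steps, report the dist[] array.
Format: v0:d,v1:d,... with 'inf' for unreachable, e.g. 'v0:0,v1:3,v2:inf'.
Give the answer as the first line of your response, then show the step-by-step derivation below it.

v0:inf,v1:inf,v2:13,v3:inf,v4:9,v5:27,v6:22,v7:0

step 1: dist = v0:inf,v1:inf,v2:13,v3:inf,v4:9,v5:inf,v6:inf,v7:0
step 2: dist = v0:inf,v1:inf,v2:13,v3:inf,v4:9,v5:inf,v6:22,v7:0
step 3: dist = v0:inf,v1:inf,v2:13,v3:inf,v4:9,v5:27,v6:22,v7:0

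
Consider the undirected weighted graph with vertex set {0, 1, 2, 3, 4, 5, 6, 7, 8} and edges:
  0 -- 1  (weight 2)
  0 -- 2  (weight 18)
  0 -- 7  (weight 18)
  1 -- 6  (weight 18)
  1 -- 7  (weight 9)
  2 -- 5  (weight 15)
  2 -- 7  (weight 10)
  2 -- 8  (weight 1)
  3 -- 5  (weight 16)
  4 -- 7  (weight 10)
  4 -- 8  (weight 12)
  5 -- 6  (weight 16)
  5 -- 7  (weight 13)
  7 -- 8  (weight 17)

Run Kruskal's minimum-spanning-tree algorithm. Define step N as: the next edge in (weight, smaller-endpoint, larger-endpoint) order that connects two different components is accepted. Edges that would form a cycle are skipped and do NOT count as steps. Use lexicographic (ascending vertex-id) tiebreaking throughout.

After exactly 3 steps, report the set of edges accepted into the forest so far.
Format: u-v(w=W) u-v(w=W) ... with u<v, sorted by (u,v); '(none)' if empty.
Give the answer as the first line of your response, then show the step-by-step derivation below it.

0-1(w=2) 1-7(w=9) 2-8(w=1)

step 1: add edge 2-8 (w=1); MST = {2-8(w=1)}
step 2: add edge 0-1 (w=2); MST = {0-1(w=2) 2-8(w=1)}
step 3: add edge 1-7 (w=9); MST = {0-1(w=2) 1-7(w=9) 2-8(w=1)}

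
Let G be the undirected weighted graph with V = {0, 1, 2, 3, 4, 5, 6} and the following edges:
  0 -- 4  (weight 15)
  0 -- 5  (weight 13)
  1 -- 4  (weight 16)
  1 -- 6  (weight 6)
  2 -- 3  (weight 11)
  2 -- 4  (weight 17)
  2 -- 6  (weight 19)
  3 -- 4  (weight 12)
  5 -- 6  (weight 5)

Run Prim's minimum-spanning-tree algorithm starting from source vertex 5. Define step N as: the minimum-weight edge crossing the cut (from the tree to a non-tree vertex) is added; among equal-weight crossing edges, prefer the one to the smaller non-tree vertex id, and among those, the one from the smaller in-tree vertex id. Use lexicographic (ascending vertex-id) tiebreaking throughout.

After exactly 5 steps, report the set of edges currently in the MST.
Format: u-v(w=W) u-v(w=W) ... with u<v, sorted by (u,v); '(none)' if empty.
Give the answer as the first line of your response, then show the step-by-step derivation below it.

0-4(w=15) 0-5(w=13) 1-6(w=6) 3-4(w=12) 5-6(w=5)

step 1: add edge 5-6 (w=5); MST = {5-6(w=5)}
step 2: add edge 1-6 (w=6); MST = {1-6(w=6) 5-6(w=5)}
step 3: add edge 0-5 (w=13); MST = {0-5(w=13) 1-6(w=6) 5-6(w=5)}
step 4: add edge 0-4 (w=15); MST = {0-4(w=15) 0-5(w=13) 1-6(w=6) 5-6(w=5)}
step 5: add edge 3-4 (w=12); MST = {0-4(w=15) 0-5(w=13) 1-6(w=6) 3-4(w=12) 5-6(w=5)}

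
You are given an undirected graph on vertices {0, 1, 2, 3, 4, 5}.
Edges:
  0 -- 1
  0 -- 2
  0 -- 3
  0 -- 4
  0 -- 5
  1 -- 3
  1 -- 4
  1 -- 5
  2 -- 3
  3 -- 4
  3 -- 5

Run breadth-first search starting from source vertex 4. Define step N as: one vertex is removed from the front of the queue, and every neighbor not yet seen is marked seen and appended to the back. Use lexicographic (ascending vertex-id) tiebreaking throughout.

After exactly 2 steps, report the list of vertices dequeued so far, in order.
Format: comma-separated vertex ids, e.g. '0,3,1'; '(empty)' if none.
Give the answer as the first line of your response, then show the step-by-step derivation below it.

4,0

step 1: dequeue 4; queue=[0,1,3]; order=4
step 2: dequeue 0; queue=[1,3,2,5]; order=4,0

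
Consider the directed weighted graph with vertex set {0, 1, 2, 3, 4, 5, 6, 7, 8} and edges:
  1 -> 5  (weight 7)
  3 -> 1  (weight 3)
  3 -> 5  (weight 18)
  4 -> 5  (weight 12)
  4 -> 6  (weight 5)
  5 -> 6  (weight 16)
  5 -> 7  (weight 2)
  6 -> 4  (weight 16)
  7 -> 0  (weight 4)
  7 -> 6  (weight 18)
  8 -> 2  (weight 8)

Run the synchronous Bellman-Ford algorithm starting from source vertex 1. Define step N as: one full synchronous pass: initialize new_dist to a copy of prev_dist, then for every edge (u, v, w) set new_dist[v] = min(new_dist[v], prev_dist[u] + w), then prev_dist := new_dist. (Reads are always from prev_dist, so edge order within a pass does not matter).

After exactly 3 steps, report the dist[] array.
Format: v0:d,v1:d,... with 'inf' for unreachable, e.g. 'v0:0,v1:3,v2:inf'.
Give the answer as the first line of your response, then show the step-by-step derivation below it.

v0:13,v1:0,v2:inf,v3:inf,v4:39,v5:7,v6:23,v7:9,v8:inf

step 1: dist = v0:inf,v1:0,v2:inf,v3:inf,v4:inf,v5:7,v6:inf,v7:inf,v8:inf
step 2: dist = v0:inf,v1:0,v2:inf,v3:inf,v4:inf,v5:7,v6:23,v7:9,v8:inf
step 3: dist = v0:13,v1:0,v2:inf,v3:inf,v4:39,v5:7,v6:23,v7:9,v8:inf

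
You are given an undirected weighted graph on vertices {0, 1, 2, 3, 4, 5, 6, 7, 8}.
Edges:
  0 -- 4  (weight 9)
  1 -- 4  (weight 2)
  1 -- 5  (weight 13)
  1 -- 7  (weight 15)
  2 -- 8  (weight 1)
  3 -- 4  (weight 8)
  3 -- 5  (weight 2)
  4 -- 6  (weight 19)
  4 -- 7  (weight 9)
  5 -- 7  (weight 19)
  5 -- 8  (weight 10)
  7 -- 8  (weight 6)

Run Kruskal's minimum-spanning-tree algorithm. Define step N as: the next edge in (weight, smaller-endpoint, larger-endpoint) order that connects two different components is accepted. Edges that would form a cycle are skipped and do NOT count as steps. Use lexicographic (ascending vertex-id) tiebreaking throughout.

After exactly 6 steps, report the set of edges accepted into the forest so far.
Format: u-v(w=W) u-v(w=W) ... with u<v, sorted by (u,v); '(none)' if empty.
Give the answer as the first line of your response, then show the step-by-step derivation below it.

0-4(w=9) 1-4(w=2) 2-8(w=1) 3-4(w=8) 3-5(w=2) 7-8(w=6)

step 1: add edge 2-8 (w=1); MST = {2-8(w=1)}
step 2: add edge 1-4 (w=2); MST = {1-4(w=2) 2-8(w=1)}
step 3: add edge 3-5 (w=2); MST = {1-4(w=2) 2-8(w=1) 3-5(w=2)}
step 4: add edge 7-8 (w=6); MST = {1-4(w=2) 2-8(w=1) 3-5(w=2) 7-8(w=6)}
step 5: add edge 3-4 (w=8); MST = {1-4(w=2) 2-8(w=1) 3-4(w=8) 3-5(w=2) 7-8(w=6)}
step 6: add edge 0-4 (w=9); MST = {0-4(w=9) 1-4(w=2) 2-8(w=1) 3-4(w=8) 3-5(w=2) 7-8(w=6)}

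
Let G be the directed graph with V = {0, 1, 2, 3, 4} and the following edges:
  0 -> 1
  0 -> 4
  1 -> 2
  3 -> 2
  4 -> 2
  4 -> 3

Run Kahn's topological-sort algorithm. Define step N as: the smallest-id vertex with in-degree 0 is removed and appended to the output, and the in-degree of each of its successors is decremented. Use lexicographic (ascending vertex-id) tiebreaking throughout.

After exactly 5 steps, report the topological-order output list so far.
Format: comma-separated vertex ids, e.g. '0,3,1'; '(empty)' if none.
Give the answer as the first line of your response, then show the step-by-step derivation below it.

0,1,4,3,2

step 1: output 0; order=[0]; indeg=(0,0,3,1,0)
step 2: output 1; order=[0,1]; indeg=(0,0,2,1,0)
step 3: output 4; order=[0,1,4]; indeg=(0,0,1,0,0)
step 4: output 3; order=[0,1,4,3]; indeg=(0,0,0,0,0)
step 5: output 2; order=[0,1,4,3,2]; indeg=(0,0,0,0,0)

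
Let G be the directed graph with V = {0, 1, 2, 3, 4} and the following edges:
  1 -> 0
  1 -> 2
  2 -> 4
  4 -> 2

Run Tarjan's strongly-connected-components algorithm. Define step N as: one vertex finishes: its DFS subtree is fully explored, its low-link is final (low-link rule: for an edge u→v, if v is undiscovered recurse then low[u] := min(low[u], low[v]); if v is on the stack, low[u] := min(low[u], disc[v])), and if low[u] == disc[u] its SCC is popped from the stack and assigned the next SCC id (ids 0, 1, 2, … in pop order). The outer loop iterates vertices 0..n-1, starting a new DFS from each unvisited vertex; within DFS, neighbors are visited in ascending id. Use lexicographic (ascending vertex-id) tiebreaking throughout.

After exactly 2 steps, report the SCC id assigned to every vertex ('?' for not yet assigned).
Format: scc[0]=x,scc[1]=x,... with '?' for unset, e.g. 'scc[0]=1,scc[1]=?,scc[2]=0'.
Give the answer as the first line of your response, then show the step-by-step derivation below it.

scc[0]=0,scc[1]=?,scc[2]=?,scc[3]=?,scc[4]=?

step 1: low=(low[0]=0,low[1]=?,low[2]=?,low[3]=?,low[4]=?); scc=(scc[0]=0,scc[1]=?,scc[2]=?,scc[3]=?,scc[4]=?)
step 2: low=(low[0]=0,low[1]=1,low[2]=2,low[3]=?,low[4]=2); scc=(scc[0]=0,scc[1]=?,scc[2]=?,scc[3]=?,scc[4]=?)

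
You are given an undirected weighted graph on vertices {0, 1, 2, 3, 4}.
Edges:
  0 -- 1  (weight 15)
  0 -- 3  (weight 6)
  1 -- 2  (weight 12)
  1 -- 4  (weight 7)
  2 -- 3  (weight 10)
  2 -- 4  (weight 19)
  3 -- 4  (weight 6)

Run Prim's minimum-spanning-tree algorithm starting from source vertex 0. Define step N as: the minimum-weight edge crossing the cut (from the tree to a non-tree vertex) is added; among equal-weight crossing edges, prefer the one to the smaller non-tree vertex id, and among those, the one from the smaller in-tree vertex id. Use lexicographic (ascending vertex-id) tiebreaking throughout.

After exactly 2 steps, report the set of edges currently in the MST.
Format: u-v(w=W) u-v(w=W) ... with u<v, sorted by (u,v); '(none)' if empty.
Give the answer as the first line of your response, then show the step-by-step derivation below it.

0-3(w=6) 3-4(w=6)

step 1: add edge 0-3 (w=6); MST = {0-3(w=6)}
step 2: add edge 3-4 (w=6); MST = {0-3(w=6) 3-4(w=6)}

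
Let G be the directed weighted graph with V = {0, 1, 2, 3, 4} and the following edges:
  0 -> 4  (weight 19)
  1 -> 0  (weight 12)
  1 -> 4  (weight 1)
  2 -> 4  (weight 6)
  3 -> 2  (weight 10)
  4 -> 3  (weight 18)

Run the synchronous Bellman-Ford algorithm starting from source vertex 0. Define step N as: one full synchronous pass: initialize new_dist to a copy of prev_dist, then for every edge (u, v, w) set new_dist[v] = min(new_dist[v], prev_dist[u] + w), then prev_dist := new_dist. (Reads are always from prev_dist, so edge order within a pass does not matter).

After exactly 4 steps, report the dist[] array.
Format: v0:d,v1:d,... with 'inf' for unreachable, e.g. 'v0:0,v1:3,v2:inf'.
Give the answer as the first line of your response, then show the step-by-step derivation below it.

v0:0,v1:inf,v2:47,v3:37,v4:19

step 1: dist = v0:0,v1:inf,v2:inf,v3:inf,v4:19
step 2: dist = v0:0,v1:inf,v2:inf,v3:37,v4:19
step 3: dist = v0:0,v1:inf,v2:47,v3:37,v4:19
step 4: dist = v0:0,v1:inf,v2:47,v3:37,v4:19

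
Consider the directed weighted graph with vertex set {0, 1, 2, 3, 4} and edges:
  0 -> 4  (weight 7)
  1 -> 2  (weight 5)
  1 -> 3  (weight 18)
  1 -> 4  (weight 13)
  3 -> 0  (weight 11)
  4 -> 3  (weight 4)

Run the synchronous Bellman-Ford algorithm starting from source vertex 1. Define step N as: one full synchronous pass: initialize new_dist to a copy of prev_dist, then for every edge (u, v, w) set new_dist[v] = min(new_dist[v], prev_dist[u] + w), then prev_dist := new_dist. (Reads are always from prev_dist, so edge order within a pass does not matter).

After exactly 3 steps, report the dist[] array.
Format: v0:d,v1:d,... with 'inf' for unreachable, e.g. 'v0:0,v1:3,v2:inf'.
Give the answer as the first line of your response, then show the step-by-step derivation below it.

v0:28,v1:0,v2:5,v3:17,v4:13

step 1: dist = v0:inf,v1:0,v2:5,v3:18,v4:13
step 2: dist = v0:29,v1:0,v2:5,v3:17,v4:13
step 3: dist = v0:28,v1:0,v2:5,v3:17,v4:13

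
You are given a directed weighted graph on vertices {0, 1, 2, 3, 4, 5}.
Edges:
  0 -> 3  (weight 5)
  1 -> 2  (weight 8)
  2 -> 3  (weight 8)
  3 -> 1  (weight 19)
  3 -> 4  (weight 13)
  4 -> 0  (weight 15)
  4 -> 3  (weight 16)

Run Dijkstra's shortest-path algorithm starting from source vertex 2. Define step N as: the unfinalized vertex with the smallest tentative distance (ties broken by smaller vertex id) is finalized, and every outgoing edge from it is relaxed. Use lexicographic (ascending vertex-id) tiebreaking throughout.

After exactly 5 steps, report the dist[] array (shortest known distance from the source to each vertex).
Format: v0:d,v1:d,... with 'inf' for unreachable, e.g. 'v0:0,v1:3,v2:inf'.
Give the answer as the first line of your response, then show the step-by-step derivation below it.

v0:36,v1:27,v2:0,v3:8,v4:21,v5:inf

step 1: dist = v0:inf,v1:inf,v2:0,v3:8,v4:inf,v5:inf
step 2: dist = v0:inf,v1:27,v2:0,v3:8,v4:21,v5:inf
step 3: dist = v0:36,v1:27,v2:0,v3:8,v4:21,v5:inf
step 4: dist = v0:36,v1:27,v2:0,v3:8,v4:21,v5:inf
step 5: dist = v0:36,v1:27,v2:0,v3:8,v4:21,v5:inf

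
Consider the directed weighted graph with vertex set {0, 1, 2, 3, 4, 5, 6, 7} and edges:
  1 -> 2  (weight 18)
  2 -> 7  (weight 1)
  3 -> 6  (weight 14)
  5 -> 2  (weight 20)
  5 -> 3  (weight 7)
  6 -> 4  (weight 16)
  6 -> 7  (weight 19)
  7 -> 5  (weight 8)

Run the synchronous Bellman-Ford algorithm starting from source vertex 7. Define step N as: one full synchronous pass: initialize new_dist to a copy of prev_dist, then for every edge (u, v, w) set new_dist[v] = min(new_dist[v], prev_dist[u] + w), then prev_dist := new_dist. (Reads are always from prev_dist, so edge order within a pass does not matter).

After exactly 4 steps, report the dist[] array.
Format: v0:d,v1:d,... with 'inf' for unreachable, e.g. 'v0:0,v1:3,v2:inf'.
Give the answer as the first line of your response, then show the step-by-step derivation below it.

v0:inf,v1:inf,v2:28,v3:15,v4:45,v5:8,v6:29,v7:0

step 1: dist = v0:inf,v1:inf,v2:inf,v3:inf,v4:inf,v5:8,v6:inf,v7:0
step 2: dist = v0:inf,v1:inf,v2:28,v3:15,v4:inf,v5:8,v6:inf,v7:0
step 3: dist = v0:inf,v1:inf,v2:28,v3:15,v4:inf,v5:8,v6:29,v7:0
step 4: dist = v0:inf,v1:inf,v2:28,v3:15,v4:45,v5:8,v6:29,v7:0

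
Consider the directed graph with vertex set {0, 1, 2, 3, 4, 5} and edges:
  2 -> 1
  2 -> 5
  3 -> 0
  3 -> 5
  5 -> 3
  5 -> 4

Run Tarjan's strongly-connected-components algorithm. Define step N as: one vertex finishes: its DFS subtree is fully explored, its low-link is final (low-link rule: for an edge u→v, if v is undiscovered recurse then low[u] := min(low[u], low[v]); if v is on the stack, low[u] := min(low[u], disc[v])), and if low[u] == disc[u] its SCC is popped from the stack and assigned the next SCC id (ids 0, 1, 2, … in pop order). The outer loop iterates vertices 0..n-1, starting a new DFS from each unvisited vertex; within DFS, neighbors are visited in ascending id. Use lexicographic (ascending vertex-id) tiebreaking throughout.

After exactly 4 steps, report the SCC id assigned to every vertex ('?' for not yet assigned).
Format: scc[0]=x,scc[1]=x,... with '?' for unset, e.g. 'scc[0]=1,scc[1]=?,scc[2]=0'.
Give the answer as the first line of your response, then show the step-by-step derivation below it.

scc[0]=0,scc[1]=1,scc[2]=?,scc[3]=?,scc[4]=2,scc[5]=?

step 1: low=(low[0]=0,low[1]=?,low[2]=?,low[3]=?,low[4]=?,low[5]=?); scc=(scc[0]=0,scc[1]=?,scc[2]=?,scc[3]=?,scc[4]=?,scc[5]=?)
step 2: low=(low[0]=0,low[1]=1,low[2]=?,low[3]=?,low[4]=?,low[5]=?); scc=(scc[0]=0,scc[1]=1,scc[2]=?,scc[3]=?,scc[4]=?,scc[5]=?)
step 3: low=(low[0]=0,low[1]=1,low[2]=2,low[3]=3,low[4]=?,low[5]=3); scc=(scc[0]=0,scc[1]=1,scc[2]=?,scc[3]=?,scc[4]=?,scc[5]=?)
step 4: low=(low[0]=0,low[1]=1,low[2]=2,low[3]=3,low[4]=5,low[5]=3); scc=(scc[0]=0,scc[1]=1,scc[2]=?,scc[3]=?,scc[4]=2,scc[5]=?)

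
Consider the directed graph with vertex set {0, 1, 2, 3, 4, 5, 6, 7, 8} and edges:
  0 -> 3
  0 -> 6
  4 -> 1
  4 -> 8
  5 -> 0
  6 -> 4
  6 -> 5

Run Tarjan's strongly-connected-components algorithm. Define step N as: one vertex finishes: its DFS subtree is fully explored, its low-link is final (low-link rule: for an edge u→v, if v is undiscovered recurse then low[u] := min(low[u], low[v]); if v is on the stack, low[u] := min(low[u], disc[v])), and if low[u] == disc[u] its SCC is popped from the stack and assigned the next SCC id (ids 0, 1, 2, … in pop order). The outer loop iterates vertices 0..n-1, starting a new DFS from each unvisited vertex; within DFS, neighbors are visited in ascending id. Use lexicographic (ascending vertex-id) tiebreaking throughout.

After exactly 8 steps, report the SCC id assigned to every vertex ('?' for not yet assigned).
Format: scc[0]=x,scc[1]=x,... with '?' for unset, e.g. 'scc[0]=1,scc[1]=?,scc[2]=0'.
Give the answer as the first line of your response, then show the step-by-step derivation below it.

scc[0]=4,scc[1]=1,scc[2]=5,scc[3]=0,scc[4]=3,scc[5]=4,scc[6]=4,scc[7]=?,scc[8]=2

step 1: low=(low[0]=0,low[1]=?,low[2]=?,low[3]=1,low[4]=?,low[5]=?,low[6]=?,low[7]=?,low[8]=?); scc=(scc[0]=?,scc[1]=?,scc[2]=?,scc[3]=0,scc[4]=?,scc[5]=?,scc[6]=?,scc[7]=?,scc[8]=?)
step 2: low=(low[0]=0,low[1]=4,low[2]=?,low[3]=1,low[4]=3,low[5]=?,low[6]=2,low[7]=?,low[8]=?); scc=(scc[0]=?,scc[1]=1,scc[2]=?,scc[3]=0,scc[4]=?,scc[5]=?,scc[6]=?,scc[7]=?,scc[8]=?)
step 3: low=(low[0]=0,low[1]=4,low[2]=?,low[3]=1,low[4]=3,low[5]=?,low[6]=2,low[7]=?,low[8]=5); scc=(scc[0]=?,scc[1]=1,scc[2]=?,scc[3]=0,scc[4]=?,scc[5]=?,scc[6]=?,scc[7]=?,scc[8]=2)
step 4: low=(low[0]=0,low[1]=4,low[2]=?,low[3]=1,low[4]=3,low[5]=?,low[6]=2,low[7]=?,low[8]=5); scc=(scc[0]=?,scc[1]=1,scc[2]=?,scc[3]=0,scc[4]=3,scc[5]=?,scc[6]=?,scc[7]=?,scc[8]=2)
step 5: low=(low[0]=0,low[1]=4,low[2]=?,low[3]=1,low[4]=3,low[5]=0,low[6]=2,low[7]=?,low[8]=5); scc=(scc[0]=?,scc[1]=1,scc[2]=?,scc[3]=0,scc[4]=3,scc[5]=?,scc[6]=?,scc[7]=?,scc[8]=2)
step 6: low=(low[0]=0,low[1]=4,low[2]=?,low[3]=1,low[4]=3,low[5]=0,low[6]=0,low[7]=?,low[8]=5); scc=(scc[0]=?,scc[1]=1,scc[2]=?,scc[3]=0,scc[4]=3,scc[5]=?,scc[6]=?,scc[7]=?,scc[8]=2)
step 7: low=(low[0]=0,low[1]=4,low[2]=?,low[3]=1,low[4]=3,low[5]=0,low[6]=0,low[7]=?,low[8]=5); scc=(scc[0]=4,scc[1]=1,scc[2]=?,scc[3]=0,scc[4]=3,scc[5]=4,scc[6]=4,scc[7]=?,scc[8]=2)
step 8: low=(low[0]=0,low[1]=4,low[2]=7,low[3]=1,low[4]=3,low[5]=0,low[6]=0,low[7]=?,low[8]=5); scc=(scc[0]=4,scc[1]=1,scc[2]=5,scc[3]=0,scc[4]=3,scc[5]=4,scc[6]=4,scc[7]=?,scc[8]=2)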